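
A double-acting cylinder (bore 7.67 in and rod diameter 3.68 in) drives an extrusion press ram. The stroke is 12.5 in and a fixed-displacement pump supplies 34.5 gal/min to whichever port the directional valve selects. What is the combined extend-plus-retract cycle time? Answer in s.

Cap-side area A_cap = π/4 × (7.67 in)² = 46.20 in^2
Rod-side annular area A_ann = π/4 × (7.67² − 3.68²) = 35.57 in^2
t_ext = A_cap·L/Q = 4.348 s
t_ret = A_ann·L/Q = 3.347 s
t_cycle = t_ext + t_ret

t ≈ 7.70 s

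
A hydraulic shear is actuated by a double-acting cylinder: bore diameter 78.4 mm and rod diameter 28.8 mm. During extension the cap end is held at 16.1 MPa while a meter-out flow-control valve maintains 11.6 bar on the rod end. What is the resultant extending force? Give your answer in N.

F ≈ 72900 N

Cap-side area A_cap = π/4 × (78.4 mm)² = 4827 mm^2
Rod-side annular area A_ann = π/4 × (78.4² − 28.8²) = 4176 mm^2
Net thrust = P_cap·A_cap − P_rod·A_ann = 77720 N − 4844 N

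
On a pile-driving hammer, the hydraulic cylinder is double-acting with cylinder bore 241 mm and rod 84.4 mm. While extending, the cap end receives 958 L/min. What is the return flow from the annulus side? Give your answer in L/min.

Q_out ≈ 841 L/min

Cap-side area A_cap = π/4 × (241 mm)² = 45620 mm^2
Rod-side annular area A_ann = π/4 × (241² − 84.4²) = 40020 mm^2
Piston speed v = Q_in/A_cap; rod-end outflow Q_out = v × A_ann = Q_in × A_ann/A_cap.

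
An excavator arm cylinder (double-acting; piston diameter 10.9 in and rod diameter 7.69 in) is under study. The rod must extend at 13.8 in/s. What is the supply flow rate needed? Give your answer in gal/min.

Q ≈ 334 gal/min

Cap-side area A_cap = π/4 × (10.9 in)² = 93.31 in^2
Q = A × v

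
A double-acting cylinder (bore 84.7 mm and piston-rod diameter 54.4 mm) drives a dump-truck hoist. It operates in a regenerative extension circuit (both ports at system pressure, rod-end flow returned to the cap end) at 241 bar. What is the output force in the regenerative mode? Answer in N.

F ≈ 56000 N

With equal pressure on both faces, forces on the annular region cancel; the net push is pressure × rod cross-section.
Rod cross-section A_rod = π/4 × (54.4 mm)² = 2324 mm^2
F = P × A_rod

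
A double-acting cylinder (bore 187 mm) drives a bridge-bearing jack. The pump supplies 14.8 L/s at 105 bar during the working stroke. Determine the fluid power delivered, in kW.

W ≈ 155 kW

Hydraulic power = P × Q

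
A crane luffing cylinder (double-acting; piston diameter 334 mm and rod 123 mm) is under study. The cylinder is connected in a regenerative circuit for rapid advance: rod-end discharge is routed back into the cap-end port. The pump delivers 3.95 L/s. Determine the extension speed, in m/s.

In regeneration the rod-end outflow joins the pump flow into the cap end, so the net volume the pump must supply per unit advance equals the rod cross-section area.
Rod cross-section A_rod = π/4 × (123 mm)² = 11880 mm^2
v = Q_pump / A_rod

v ≈ 0.332 m/s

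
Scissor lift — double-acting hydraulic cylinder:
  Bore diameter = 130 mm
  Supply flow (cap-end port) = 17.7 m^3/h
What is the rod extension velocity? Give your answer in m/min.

v ≈ 22.2 m/min

Cap-side area A_cap = π/4 × (130 mm)² = 13270 mm^2
v = Q / A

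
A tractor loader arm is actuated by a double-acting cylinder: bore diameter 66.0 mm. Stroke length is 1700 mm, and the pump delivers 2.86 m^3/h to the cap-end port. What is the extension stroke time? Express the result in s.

Cap-side area A_cap = π/4 × (66.0 mm)² = 3421 mm^2
Swept volume V = A × L; t = V / Q = A·L / Q

t ≈ 7.32 s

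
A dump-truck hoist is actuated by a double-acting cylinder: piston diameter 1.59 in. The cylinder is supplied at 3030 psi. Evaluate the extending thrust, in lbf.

Cap-side area A_cap = π/4 × (1.59 in)² = 1.986 in^2
F = P × A_cap = 3030 psi × A_cap

F ≈ 6020 lbf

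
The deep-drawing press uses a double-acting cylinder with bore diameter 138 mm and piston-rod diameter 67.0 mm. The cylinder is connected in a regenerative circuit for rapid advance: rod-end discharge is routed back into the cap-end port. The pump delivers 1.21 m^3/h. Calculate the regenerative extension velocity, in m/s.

In regeneration the rod-end outflow joins the pump flow into the cap end, so the net volume the pump must supply per unit advance equals the rod cross-section area.
Rod cross-section A_rod = π/4 × (67.0 mm)² = 3526 mm^2
v = Q_pump / A_rod

v ≈ 0.0953 m/s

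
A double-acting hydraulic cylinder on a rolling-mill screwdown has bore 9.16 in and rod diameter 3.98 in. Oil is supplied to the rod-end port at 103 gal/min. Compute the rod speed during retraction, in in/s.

Rod-side annular area A_ann = π/4 × (9.16² − 3.98²) = 53.46 in^2
Flow into the rod-end port fills the annular volume.
v = Q / A

v ≈ 7.42 in/s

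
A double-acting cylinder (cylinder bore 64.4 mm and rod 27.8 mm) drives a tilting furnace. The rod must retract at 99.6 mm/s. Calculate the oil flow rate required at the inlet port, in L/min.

Rod-side annular area A_ann = π/4 × (64.4² − 27.8²) = 2650 mm^2
Q = A × v

Q ≈ 15.8 L/min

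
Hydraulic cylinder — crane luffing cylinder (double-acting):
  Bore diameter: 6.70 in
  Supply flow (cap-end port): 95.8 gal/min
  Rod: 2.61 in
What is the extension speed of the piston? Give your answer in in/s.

Cap-side area A_cap = π/4 × (6.70 in)² = 35.26 in^2
v = Q / A

v ≈ 10.5 in/s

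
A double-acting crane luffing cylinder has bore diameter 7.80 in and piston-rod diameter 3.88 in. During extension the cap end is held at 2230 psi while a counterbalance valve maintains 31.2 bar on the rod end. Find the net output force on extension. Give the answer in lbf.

Cap-side area A_cap = π/4 × (7.80 in)² = 47.78 in^2
Rod-side annular area A_ann = π/4 × (7.80² − 3.88²) = 35.96 in^2
Net thrust = P_cap·A_cap − P_rod·A_ann = 1.066e5 lbf − 16270 lbf

F ≈ 90300 lbf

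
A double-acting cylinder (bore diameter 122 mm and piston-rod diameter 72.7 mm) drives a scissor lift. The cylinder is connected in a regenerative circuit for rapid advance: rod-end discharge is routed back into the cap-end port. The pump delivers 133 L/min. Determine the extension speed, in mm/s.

v ≈ 534 mm/s

In regeneration the rod-end outflow joins the pump flow into the cap end, so the net volume the pump must supply per unit advance equals the rod cross-section area.
Rod cross-section A_rod = π/4 × (72.7 mm)² = 4151 mm^2
v = Q_pump / A_rod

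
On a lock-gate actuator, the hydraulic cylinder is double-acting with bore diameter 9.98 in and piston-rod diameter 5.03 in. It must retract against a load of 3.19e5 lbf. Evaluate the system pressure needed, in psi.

Rod-side annular area A_ann = π/4 × (9.98² − 5.03²) = 58.35 in^2
Retraction: pressure acts on the annular area.
P = F / A = 3.19e5 lbf / A

P ≈ 5470 psi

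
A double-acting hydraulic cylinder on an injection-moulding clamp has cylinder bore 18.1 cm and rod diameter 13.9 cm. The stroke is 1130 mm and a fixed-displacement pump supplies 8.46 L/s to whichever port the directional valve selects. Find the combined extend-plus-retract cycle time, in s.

t ≈ 4.85 s

Cap-side area A_cap = π/4 × (18.1 cm)² = 257.3 cm^2
Rod-side annular area A_ann = π/4 × (18.1² − 13.9²) = 105.6 cm^2
t_ext = A_cap·L/Q = 3.437 s
t_ret = A_ann·L/Q = 1.410 s
t_cycle = t_ext + t_ret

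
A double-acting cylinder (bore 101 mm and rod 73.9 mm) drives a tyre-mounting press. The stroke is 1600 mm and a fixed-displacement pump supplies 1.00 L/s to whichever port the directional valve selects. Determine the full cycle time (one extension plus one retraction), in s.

Cap-side area A_cap = π/4 × (101 mm)² = 8012 mm^2
Rod-side annular area A_ann = π/4 × (101² − 73.9²) = 3723 mm^2
t_ext = A_cap·L/Q = 12.82 s
t_ret = A_ann·L/Q = 5.956 s
t_cycle = t_ext + t_ret

t ≈ 18.8 s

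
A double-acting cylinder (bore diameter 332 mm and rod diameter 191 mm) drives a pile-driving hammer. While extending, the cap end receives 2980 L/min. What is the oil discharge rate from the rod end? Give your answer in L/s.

Q_out ≈ 33.2 L/s

Cap-side area A_cap = π/4 × (332 mm)² = 86570 mm^2
Rod-side annular area A_ann = π/4 × (332² − 191²) = 57920 mm^2
Piston speed v = Q_in/A_cap; rod-end outflow Q_out = v × A_ann = Q_in × A_ann/A_cap.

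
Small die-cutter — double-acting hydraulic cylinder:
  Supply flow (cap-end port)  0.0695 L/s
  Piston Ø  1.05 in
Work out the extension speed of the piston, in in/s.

Cap-side area A_cap = π/4 × (1.05 in)² = 0.8659 in^2
v = Q / A

v ≈ 4.90 in/s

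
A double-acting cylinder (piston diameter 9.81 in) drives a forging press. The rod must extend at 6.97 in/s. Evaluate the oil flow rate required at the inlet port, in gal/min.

Q ≈ 137 gal/min

Cap-side area A_cap = π/4 × (9.81 in)² = 75.58 in^2
Q = A × v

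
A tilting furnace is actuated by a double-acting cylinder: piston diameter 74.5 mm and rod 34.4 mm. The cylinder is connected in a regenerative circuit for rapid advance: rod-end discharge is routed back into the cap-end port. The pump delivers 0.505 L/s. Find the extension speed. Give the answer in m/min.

In regeneration the rod-end outflow joins the pump flow into the cap end, so the net volume the pump must supply per unit advance equals the rod cross-section area.
Rod cross-section A_rod = π/4 × (34.4 mm)² = 929.4 mm^2
v = Q_pump / A_rod

v ≈ 32.6 m/min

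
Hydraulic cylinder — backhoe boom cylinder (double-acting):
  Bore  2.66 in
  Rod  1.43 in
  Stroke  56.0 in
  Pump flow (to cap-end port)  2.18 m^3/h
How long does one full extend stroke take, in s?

Cap-side area A_cap = π/4 × (2.66 in)² = 5.557 in^2
Swept volume V = A × L; t = V / Q = A·L / Q

t ≈ 8.42 s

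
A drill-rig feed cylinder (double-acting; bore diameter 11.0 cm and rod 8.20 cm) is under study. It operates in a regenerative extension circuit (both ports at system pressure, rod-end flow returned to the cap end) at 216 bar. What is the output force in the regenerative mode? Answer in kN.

F ≈ 114 kN

With equal pressure on both faces, forces on the annular region cancel; the net push is pressure × rod cross-section.
Rod cross-section A_rod = π/4 × (8.20 cm)² = 52.81 cm^2
F = P × A_rod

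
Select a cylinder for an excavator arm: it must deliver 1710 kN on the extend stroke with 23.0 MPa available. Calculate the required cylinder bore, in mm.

Extension force acts on the full piston face: F = P × (π/4)D².
D = √(4F / (πP)) = √(4 × 1710 kN / (π × 23.0 MPa))

D ≈ 308 mm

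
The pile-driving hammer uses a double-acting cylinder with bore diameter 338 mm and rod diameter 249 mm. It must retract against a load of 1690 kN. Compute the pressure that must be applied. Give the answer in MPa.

Rod-side annular area A_ann = π/4 × (338² − 249²) = 41030 mm^2
Retraction: pressure acts on the annular area.
P = F / A = 1690 kN / A

P ≈ 41.2 MPa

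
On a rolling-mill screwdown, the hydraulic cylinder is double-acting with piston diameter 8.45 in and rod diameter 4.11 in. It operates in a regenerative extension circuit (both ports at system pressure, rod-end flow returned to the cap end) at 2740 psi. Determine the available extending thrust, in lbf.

With equal pressure on both faces, forces on the annular region cancel; the net push is pressure × rod cross-section.
Rod cross-section A_rod = π/4 × (4.11 in)² = 13.27 in^2
F = P × A_rod

F ≈ 36400 lbf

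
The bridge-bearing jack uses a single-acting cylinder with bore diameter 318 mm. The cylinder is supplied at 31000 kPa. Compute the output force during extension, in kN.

Cap-side area A_cap = π/4 × (318 mm)² = 79420 mm^2
F = P × A_cap = 31000 kPa × A_cap

F ≈ 2460 kN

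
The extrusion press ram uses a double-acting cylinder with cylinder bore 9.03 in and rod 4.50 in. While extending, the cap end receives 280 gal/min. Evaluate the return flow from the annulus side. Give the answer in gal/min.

Cap-side area A_cap = π/4 × (9.03 in)² = 64.04 in^2
Rod-side annular area A_ann = π/4 × (9.03² − 4.50²) = 48.14 in^2
Piston speed v = Q_in/A_cap; rod-end outflow Q_out = v × A_ann = Q_in × A_ann/A_cap.

Q_out ≈ 210 gal/min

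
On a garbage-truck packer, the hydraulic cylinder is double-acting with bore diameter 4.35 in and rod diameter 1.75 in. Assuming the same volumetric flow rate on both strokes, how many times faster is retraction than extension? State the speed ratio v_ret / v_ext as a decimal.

v_ret/v_ext ≈ 1.19

Cap-side area A_cap = π/4 × (4.35 in)² = 14.86 in^2
Rod-side annular area A_ann = π/4 × (4.35² − 1.75²) = 12.46 in^2
For equal Q, v ∝ 1/A, so v_ret/v_ext = A_cap/A_ann.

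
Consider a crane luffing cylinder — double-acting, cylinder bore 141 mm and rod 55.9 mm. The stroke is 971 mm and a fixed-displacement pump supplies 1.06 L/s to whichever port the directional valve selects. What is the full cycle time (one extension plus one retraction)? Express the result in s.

Cap-side area A_cap = π/4 × (141 mm)² = 15610 mm^2
Rod-side annular area A_ann = π/4 × (141² − 55.9²) = 13160 mm^2
t_ext = A_cap·L/Q = 14.30 s
t_ret = A_ann·L/Q = 12.06 s
t_cycle = t_ext + t_ret

t ≈ 26.4 s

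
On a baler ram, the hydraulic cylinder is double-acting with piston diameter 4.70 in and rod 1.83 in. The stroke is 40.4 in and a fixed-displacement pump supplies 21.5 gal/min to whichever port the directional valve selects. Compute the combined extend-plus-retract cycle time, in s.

Cap-side area A_cap = π/4 × (4.70 in)² = 17.35 in^2
Rod-side annular area A_ann = π/4 × (4.70² − 1.83²) = 14.72 in^2
t_ext = A_cap·L/Q = 8.468 s
t_ret = A_ann·L/Q = 7.184 s
t_cycle = t_ext + t_ret

t ≈ 15.7 s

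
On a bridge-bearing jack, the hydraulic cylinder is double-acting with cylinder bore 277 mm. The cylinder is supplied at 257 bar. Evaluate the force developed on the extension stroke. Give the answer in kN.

F ≈ 1550 kN

Cap-side area A_cap = π/4 × (277 mm)² = 60260 mm^2
F = P × A_cap = 257 bar × A_cap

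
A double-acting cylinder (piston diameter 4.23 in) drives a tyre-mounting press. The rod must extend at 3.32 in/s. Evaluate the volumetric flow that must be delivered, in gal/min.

Q ≈ 12.1 gal/min

Cap-side area A_cap = π/4 × (4.23 in)² = 14.05 in^2
Q = A × v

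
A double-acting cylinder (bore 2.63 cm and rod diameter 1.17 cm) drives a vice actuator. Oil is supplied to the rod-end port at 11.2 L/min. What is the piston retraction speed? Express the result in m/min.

Rod-side annular area A_ann = π/4 × (2.63² − 1.17²) = 4.357 cm^2
Flow into the rod-end port fills the annular volume.
v = Q / A

v ≈ 25.7 m/min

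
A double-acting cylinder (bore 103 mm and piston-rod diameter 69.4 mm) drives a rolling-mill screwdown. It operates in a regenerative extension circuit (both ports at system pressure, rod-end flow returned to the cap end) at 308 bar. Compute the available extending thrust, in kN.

With equal pressure on both faces, forces on the annular region cancel; the net push is pressure × rod cross-section.
Rod cross-section A_rod = π/4 × (69.4 mm)² = 3783 mm^2
F = P × A_rod

F ≈ 117 kN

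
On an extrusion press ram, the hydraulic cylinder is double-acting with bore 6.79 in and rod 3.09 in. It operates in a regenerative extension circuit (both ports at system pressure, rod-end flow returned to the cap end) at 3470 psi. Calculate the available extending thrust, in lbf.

F ≈ 26000 lbf

With equal pressure on both faces, forces on the annular region cancel; the net push is pressure × rod cross-section.
Rod cross-section A_rod = π/4 × (3.09 in)² = 7.499 in^2
F = P × A_rod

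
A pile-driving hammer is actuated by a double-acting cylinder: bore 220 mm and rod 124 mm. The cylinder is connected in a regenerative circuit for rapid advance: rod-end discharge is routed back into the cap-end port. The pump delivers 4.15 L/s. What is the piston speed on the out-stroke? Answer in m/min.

In regeneration the rod-end outflow joins the pump flow into the cap end, so the net volume the pump must supply per unit advance equals the rod cross-section area.
Rod cross-section A_rod = π/4 × (124 mm)² = 12080 mm^2
v = Q_pump / A_rod

v ≈ 20.6 m/min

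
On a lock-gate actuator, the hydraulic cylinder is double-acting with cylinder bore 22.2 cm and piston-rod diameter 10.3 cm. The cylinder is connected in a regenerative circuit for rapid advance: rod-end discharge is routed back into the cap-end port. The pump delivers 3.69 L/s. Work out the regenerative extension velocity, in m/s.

In regeneration the rod-end outflow joins the pump flow into the cap end, so the net volume the pump must supply per unit advance equals the rod cross-section area.
Rod cross-section A_rod = π/4 × (10.3 cm)² = 83.32 cm^2
v = Q_pump / A_rod

v ≈ 0.443 m/s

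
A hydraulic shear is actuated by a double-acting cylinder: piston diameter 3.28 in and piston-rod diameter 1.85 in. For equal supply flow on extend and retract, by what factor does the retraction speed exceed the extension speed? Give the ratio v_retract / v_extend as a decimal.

v_ret/v_ext ≈ 1.47

Cap-side area A_cap = π/4 × (3.28 in)² = 8.450 in^2
Rod-side annular area A_ann = π/4 × (3.28² − 1.85²) = 5.762 in^2
For equal Q, v ∝ 1/A, so v_ret/v_ext = A_cap/A_ann.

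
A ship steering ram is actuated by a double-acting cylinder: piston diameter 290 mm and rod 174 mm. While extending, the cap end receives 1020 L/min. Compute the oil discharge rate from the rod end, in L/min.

Q_out ≈ 653 L/min

Cap-side area A_cap = π/4 × (290 mm)² = 66050 mm^2
Rod-side annular area A_ann = π/4 × (290² − 174²) = 42270 mm^2
Piston speed v = Q_in/A_cap; rod-end outflow Q_out = v × A_ann = Q_in × A_ann/A_cap.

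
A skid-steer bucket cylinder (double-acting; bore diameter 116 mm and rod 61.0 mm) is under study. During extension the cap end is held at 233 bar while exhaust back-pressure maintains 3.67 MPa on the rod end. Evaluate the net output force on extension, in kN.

F ≈ 218 kN

Cap-side area A_cap = π/4 × (116 mm)² = 10570 mm^2
Rod-side annular area A_ann = π/4 × (116² − 61.0²) = 7646 mm^2
Net thrust = P_cap·A_cap − P_rod·A_ann = 246.2 kN − 28.06 kN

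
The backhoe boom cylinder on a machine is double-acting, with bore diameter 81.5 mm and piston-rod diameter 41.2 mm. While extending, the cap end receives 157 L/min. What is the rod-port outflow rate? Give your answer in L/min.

Q_out ≈ 117 L/min

Cap-side area A_cap = π/4 × (81.5 mm)² = 5217 mm^2
Rod-side annular area A_ann = π/4 × (81.5² − 41.2²) = 3884 mm^2
Piston speed v = Q_in/A_cap; rod-end outflow Q_out = v × A_ann = Q_in × A_ann/A_cap.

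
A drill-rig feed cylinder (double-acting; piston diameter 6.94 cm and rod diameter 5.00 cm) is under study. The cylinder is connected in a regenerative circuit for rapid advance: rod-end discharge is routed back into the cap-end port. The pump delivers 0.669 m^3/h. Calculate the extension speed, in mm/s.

v ≈ 94.6 mm/s

In regeneration the rod-end outflow joins the pump flow into the cap end, so the net volume the pump must supply per unit advance equals the rod cross-section area.
Rod cross-section A_rod = π/4 × (5.00 cm)² = 19.63 cm^2
v = Q_pump / A_rod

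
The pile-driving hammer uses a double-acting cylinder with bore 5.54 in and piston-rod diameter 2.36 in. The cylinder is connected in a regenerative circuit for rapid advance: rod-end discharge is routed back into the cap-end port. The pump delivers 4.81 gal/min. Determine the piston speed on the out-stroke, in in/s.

v ≈ 4.23 in/s

In regeneration the rod-end outflow joins the pump flow into the cap end, so the net volume the pump must supply per unit advance equals the rod cross-section area.
Rod cross-section A_rod = π/4 × (2.36 in)² = 4.374 in^2
v = Q_pump / A_rod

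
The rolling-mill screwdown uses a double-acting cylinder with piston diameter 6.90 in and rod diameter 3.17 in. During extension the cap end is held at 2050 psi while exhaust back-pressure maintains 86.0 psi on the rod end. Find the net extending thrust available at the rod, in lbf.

Cap-side area A_cap = π/4 × (6.90 in)² = 37.39 in^2
Rod-side annular area A_ann = π/4 × (6.90² − 3.17²) = 29.50 in^2
Net thrust = P_cap·A_cap − P_rod·A_ann = 76660 lbf − 2537 lbf

F ≈ 74100 lbf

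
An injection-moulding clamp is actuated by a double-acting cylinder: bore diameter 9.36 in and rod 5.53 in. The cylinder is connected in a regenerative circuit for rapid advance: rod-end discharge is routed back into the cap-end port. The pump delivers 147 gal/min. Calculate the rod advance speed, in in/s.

In regeneration the rod-end outflow joins the pump flow into the cap end, so the net volume the pump must supply per unit advance equals the rod cross-section area.
Rod cross-section A_rod = π/4 × (5.53 in)² = 24.02 in^2
v = Q_pump / A_rod

v ≈ 23.6 in/s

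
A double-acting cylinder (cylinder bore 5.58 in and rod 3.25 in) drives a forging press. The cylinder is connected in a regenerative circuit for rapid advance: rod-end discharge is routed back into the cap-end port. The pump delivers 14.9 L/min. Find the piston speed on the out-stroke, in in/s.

v ≈ 1.83 in/s

In regeneration the rod-end outflow joins the pump flow into the cap end, so the net volume the pump must supply per unit advance equals the rod cross-section area.
Rod cross-section A_rod = π/4 × (3.25 in)² = 8.296 in^2
v = Q_pump / A_rod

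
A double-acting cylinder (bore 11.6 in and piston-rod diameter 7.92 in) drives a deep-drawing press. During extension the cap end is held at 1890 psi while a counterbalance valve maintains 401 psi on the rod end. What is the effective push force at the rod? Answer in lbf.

Cap-side area A_cap = π/4 × (11.6 in)² = 105.7 in^2
Rod-side annular area A_ann = π/4 × (11.6² − 7.92²) = 56.42 in^2
Net thrust = P_cap·A_cap − P_rod·A_ann = 1.997e5 lbf − 22620 lbf

F ≈ 1.77e5 lbf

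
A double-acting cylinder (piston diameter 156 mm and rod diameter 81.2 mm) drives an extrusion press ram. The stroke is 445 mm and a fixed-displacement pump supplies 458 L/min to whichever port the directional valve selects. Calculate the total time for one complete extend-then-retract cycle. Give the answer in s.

t ≈ 1.93 s

Cap-side area A_cap = π/4 × (156 mm)² = 19110 mm^2
Rod-side annular area A_ann = π/4 × (156² − 81.2²) = 13930 mm^2
t_ext = A_cap·L/Q = 1.114 s
t_ret = A_ann·L/Q = 0.8124 s
t_cycle = t_ext + t_ret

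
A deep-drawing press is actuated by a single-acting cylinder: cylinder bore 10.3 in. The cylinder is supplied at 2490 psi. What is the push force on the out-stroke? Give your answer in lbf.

F ≈ 2.07e5 lbf

Cap-side area A_cap = π/4 × (10.3 in)² = 83.32 in^2
F = P × A_cap = 2490 psi × A_cap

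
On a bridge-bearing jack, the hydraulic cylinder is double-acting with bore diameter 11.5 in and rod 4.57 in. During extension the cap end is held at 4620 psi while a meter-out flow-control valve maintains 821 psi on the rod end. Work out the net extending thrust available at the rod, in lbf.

F ≈ 4.08e5 lbf

Cap-side area A_cap = π/4 × (11.5 in)² = 103.9 in^2
Rod-side annular area A_ann = π/4 × (11.5² − 4.57²) = 87.47 in^2
Net thrust = P_cap·A_cap − P_rod·A_ann = 4.799e5 lbf − 71810 lbf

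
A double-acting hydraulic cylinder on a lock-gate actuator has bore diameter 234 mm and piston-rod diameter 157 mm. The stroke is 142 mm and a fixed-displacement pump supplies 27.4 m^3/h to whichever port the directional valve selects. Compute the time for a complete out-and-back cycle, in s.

t ≈ 1.24 s

Cap-side area A_cap = π/4 × (234 mm)² = 43010 mm^2
Rod-side annular area A_ann = π/4 × (234² − 157²) = 23650 mm^2
t_ext = A_cap·L/Q = 0.8023 s
t_ret = A_ann·L/Q = 0.4412 s
t_cycle = t_ext + t_ret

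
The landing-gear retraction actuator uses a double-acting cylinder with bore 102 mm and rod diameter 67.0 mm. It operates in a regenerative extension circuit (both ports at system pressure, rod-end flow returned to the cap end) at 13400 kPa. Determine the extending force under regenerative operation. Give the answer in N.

With equal pressure on both faces, forces on the annular region cancel; the net push is pressure × rod cross-section.
Rod cross-section A_rod = π/4 × (67.0 mm)² = 3526 mm^2
F = P × A_rod

F ≈ 47200 N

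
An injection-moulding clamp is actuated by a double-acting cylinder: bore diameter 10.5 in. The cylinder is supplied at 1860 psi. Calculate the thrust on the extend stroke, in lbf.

Cap-side area A_cap = π/4 × (10.5 in)² = 86.59 in^2
F = P × A_cap = 1860 psi × A_cap

F ≈ 1.61e5 lbf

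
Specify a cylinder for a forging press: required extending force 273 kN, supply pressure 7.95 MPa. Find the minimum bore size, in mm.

Extension force acts on the full piston face: F = P × (π/4)D².
D = √(4F / (πP)) = √(4 × 273 kN / (π × 7.95 MPa))

D ≈ 209 mm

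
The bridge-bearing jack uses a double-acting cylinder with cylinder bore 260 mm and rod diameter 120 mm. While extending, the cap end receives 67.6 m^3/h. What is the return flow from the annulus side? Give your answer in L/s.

Cap-side area A_cap = π/4 × (260 mm)² = 53090 mm^2
Rod-side annular area A_ann = π/4 × (260² − 120²) = 41780 mm^2
Piston speed v = Q_in/A_cap; rod-end outflow Q_out = v × A_ann = Q_in × A_ann/A_cap.

Q_out ≈ 14.8 L/s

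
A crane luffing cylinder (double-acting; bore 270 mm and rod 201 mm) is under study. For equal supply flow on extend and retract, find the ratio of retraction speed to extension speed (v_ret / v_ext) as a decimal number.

Cap-side area A_cap = π/4 × (270 mm)² = 57260 mm^2
Rod-side annular area A_ann = π/4 × (270² − 201²) = 25520 mm^2
For equal Q, v ∝ 1/A, so v_ret/v_ext = A_cap/A_ann.

v_ret/v_ext ≈ 2.24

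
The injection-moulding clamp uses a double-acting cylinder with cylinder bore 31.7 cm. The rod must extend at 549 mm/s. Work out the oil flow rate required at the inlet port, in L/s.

Cap-side area A_cap = π/4 × (31.7 cm)² = 789.2 cm^2
Q = A × v

Q ≈ 43.3 L/s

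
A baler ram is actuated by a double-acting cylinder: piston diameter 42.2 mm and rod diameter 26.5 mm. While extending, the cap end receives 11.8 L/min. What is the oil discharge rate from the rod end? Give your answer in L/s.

Q_out ≈ 0.119 L/s

Cap-side area A_cap = π/4 × (42.2 mm)² = 1399 mm^2
Rod-side annular area A_ann = π/4 × (42.2² − 26.5²) = 847.1 mm^2
Piston speed v = Q_in/A_cap; rod-end outflow Q_out = v × A_ann = Q_in × A_ann/A_cap.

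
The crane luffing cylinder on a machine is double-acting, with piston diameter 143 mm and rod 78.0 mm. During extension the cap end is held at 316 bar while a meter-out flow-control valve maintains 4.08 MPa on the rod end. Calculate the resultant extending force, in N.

F ≈ 4.61e5 N

Cap-side area A_cap = π/4 × (143 mm)² = 16060 mm^2
Rod-side annular area A_ann = π/4 × (143² − 78.0²) = 11280 mm^2
Net thrust = P_cap·A_cap − P_rod·A_ann = 5.075e5 N − 46030 N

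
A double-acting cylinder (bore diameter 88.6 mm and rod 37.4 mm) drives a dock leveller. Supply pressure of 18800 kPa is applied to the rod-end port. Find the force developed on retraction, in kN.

Rod-side annular area A_ann = π/4 × (88.6² − 37.4²) = 5067 mm^2
On retraction the pressure acts on the annular area (bore minus rod).
F = P × A_ann

F ≈ 95.3 kN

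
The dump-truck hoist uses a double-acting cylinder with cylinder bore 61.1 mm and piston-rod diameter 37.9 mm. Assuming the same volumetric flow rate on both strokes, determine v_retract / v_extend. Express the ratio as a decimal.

v_ret/v_ext ≈ 1.63

Cap-side area A_cap = π/4 × (61.1 mm)² = 2932 mm^2
Rod-side annular area A_ann = π/4 × (61.1² − 37.9²) = 1804 mm^2
For equal Q, v ∝ 1/A, so v_ret/v_ext = A_cap/A_ann.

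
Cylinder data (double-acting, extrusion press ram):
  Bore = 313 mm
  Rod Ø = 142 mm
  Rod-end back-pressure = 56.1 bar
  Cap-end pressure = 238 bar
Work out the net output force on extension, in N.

Cap-side area A_cap = π/4 × (313 mm)² = 76940 mm^2
Rod-side annular area A_ann = π/4 × (313² − 142²) = 61110 mm^2
Net thrust = P_cap·A_cap − P_rod·A_ann = 1.831e6 N − 3.428e5 N

F ≈ 1.49e6 N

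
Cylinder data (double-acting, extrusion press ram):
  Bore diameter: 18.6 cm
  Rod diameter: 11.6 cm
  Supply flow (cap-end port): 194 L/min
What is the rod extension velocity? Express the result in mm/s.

v ≈ 119 mm/s

Cap-side area A_cap = π/4 × (18.6 cm)² = 271.7 cm^2
v = Q / A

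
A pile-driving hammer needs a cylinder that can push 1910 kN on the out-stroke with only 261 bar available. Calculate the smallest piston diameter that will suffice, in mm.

Extension force acts on the full piston face: F = P × (π/4)D².
D = √(4F / (πP)) = √(4 × 1910 kN / (π × 261 bar))

D ≈ 305 mm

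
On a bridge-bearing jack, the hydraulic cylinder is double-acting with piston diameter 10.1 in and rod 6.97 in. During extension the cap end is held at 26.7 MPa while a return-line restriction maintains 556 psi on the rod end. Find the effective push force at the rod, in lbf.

F ≈ 2.87e5 lbf

Cap-side area A_cap = π/4 × (10.1 in)² = 80.12 in^2
Rod-side annular area A_ann = π/4 × (10.1² − 6.97²) = 41.96 in^2
Net thrust = P_cap·A_cap − P_rod·A_ann = 3.103e5 lbf − 23330 lbf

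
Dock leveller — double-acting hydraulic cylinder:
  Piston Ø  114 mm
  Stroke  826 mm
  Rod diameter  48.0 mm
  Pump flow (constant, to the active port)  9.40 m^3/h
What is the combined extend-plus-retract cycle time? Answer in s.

t ≈ 5.89 s

Cap-side area A_cap = π/4 × (114 mm)² = 10210 mm^2
Rod-side annular area A_ann = π/4 × (114² − 48.0²) = 8397 mm^2
t_ext = A_cap·L/Q = 3.229 s
t_ret = A_ann·L/Q = 2.656 s
t_cycle = t_ext + t_ret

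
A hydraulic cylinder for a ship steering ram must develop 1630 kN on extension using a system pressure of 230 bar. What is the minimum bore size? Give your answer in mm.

D ≈ 300 mm

Extension force acts on the full piston face: F = P × (π/4)D².
D = √(4F / (πP)) = √(4 × 1630 kN / (π × 230 bar))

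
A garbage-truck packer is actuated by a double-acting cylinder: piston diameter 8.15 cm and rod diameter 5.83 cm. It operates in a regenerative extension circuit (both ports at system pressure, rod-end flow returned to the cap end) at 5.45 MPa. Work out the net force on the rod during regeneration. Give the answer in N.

F ≈ 14500 N

With equal pressure on both faces, forces on the annular region cancel; the net push is pressure × rod cross-section.
Rod cross-section A_rod = π/4 × (5.83 cm)² = 26.69 cm^2
F = P × A_rod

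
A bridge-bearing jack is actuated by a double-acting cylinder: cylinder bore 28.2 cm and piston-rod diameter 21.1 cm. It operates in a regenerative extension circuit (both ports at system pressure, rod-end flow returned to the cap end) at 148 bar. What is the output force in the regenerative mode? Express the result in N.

With equal pressure on both faces, forces on the annular region cancel; the net push is pressure × rod cross-section.
Rod cross-section A_rod = π/4 × (21.1 cm)² = 349.7 cm^2
F = P × A_rod

F ≈ 5.18e5 N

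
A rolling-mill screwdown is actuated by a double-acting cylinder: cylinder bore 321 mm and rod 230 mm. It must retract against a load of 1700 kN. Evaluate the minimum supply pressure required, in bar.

P ≈ 432 bar

Rod-side annular area A_ann = π/4 × (321² − 230²) = 39380 mm^2
Retraction: pressure acts on the annular area.
P = F / A = 1700 kN / A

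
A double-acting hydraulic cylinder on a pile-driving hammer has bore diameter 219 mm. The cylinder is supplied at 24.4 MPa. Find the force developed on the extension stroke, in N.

F ≈ 9.19e5 N

Cap-side area A_cap = π/4 × (219 mm)² = 37670 mm^2
F = P × A_cap = 24.4 MPa × A_cap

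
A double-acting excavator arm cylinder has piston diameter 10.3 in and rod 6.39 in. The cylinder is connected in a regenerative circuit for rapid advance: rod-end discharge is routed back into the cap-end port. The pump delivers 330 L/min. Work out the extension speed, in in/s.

In regeneration the rod-end outflow joins the pump flow into the cap end, so the net volume the pump must supply per unit advance equals the rod cross-section area.
Rod cross-section A_rod = π/4 × (6.39 in)² = 32.07 in^2
v = Q_pump / A_rod

v ≈ 10.5 in/s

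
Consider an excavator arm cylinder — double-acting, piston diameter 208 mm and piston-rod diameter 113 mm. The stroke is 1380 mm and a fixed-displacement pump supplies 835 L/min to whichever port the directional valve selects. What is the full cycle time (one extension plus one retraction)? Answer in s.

Cap-side area A_cap = π/4 × (208 mm)² = 33980 mm^2
Rod-side annular area A_ann = π/4 × (208² − 113²) = 23950 mm^2
t_ext = A_cap·L/Q = 3.369 s
t_ret = A_ann·L/Q = 2.375 s
t_cycle = t_ext + t_ret

t ≈ 5.74 s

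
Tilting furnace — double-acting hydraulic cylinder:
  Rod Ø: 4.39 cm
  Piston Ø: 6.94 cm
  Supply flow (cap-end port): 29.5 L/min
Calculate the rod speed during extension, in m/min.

v ≈ 7.80 m/min

Cap-side area A_cap = π/4 × (6.94 cm)² = 37.83 cm^2
v = Q / A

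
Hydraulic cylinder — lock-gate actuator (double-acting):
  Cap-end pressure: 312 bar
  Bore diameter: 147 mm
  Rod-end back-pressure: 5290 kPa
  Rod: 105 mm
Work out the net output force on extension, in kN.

Cap-side area A_cap = π/4 × (147 mm)² = 16970 mm^2
Rod-side annular area A_ann = π/4 × (147² − 105²) = 8313 mm^2
Net thrust = P_cap·A_cap − P_rod·A_ann = 529.5 kN − 43.97 kN

F ≈ 486 kN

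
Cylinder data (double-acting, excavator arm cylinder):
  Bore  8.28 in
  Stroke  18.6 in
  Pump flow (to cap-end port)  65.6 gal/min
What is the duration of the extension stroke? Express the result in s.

t ≈ 3.97 s

Cap-side area A_cap = π/4 × (8.28 in)² = 53.85 in^2
Swept volume V = A × L; t = V / Q = A·L / Q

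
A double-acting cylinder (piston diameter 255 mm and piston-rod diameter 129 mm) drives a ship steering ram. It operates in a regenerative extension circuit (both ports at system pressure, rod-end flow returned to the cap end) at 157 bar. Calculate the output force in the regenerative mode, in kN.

With equal pressure on both faces, forces on the annular region cancel; the net push is pressure × rod cross-section.
Rod cross-section A_rod = π/4 × (129 mm)² = 13070 mm^2
F = P × A_rod

F ≈ 205 kN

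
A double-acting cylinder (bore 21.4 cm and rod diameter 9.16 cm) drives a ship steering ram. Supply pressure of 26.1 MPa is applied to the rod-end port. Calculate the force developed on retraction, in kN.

Rod-side annular area A_ann = π/4 × (21.4² − 9.16²) = 293.8 cm^2
On retraction the pressure acts on the annular area (bore minus rod).
F = P × A_ann

F ≈ 767 kN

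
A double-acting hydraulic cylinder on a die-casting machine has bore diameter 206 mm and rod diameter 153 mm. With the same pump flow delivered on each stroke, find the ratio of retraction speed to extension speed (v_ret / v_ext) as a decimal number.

Cap-side area A_cap = π/4 × (206 mm)² = 33330 mm^2
Rod-side annular area A_ann = π/4 × (206² − 153²) = 14940 mm^2
For equal Q, v ∝ 1/A, so v_ret/v_ext = A_cap/A_ann.

v_ret/v_ext ≈ 2.23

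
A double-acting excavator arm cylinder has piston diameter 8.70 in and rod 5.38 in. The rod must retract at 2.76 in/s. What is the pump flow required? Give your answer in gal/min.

Rod-side annular area A_ann = π/4 × (8.70² − 5.38²) = 36.71 in^2
Q = A × v

Q ≈ 26.3 gal/min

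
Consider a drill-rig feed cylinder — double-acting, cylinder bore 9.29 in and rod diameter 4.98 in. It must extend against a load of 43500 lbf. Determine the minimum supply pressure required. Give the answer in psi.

Cap-side area A_cap = π/4 × (9.29 in)² = 67.78 in^2
P = F / A = 43500 lbf / A

P ≈ 642 psi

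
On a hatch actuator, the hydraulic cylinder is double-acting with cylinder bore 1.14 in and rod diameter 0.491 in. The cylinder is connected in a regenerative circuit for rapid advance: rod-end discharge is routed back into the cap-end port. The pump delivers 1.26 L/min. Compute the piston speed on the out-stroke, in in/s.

In regeneration the rod-end outflow joins the pump flow into the cap end, so the net volume the pump must supply per unit advance equals the rod cross-section area.
Rod cross-section A_rod = π/4 × (0.491 in)² = 0.1893 in^2
v = Q_pump / A_rod

v ≈ 6.77 in/s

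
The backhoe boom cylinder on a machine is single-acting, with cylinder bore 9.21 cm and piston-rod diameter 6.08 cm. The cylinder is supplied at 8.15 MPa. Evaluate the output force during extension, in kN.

Cap-side area A_cap = π/4 × (9.21 cm)² = 66.62 cm^2
F = P × A_cap = 8.15 MPa × A_cap

F ≈ 54.3 kN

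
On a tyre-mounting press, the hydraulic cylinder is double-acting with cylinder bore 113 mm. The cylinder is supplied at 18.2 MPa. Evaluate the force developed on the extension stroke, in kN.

Cap-side area A_cap = π/4 × (113 mm)² = 10030 mm^2
F = P × A_cap = 18.2 MPa × A_cap

F ≈ 183 kN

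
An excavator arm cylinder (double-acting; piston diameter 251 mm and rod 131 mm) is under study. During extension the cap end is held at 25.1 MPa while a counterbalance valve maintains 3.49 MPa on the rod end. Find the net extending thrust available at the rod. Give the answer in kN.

Cap-side area A_cap = π/4 × (251 mm)² = 49480 mm^2
Rod-side annular area A_ann = π/4 × (251² − 131²) = 36000 mm^2
Net thrust = P_cap·A_cap − P_rod·A_ann = 1242 kN − 125.6 kN

F ≈ 1120 kN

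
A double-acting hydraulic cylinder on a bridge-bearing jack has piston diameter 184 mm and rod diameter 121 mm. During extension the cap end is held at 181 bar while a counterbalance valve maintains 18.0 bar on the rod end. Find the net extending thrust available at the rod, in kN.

Cap-side area A_cap = π/4 × (184 mm)² = 26590 mm^2
Rod-side annular area A_ann = π/4 × (184² − 121²) = 15090 mm^2
Net thrust = P_cap·A_cap − P_rod·A_ann = 481.3 kN − 27.16 kN

F ≈ 454 kN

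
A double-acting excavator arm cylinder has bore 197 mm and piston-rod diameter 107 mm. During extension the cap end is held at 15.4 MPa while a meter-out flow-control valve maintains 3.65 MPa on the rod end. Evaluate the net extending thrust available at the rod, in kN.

F ≈ 391 kN

Cap-side area A_cap = π/4 × (197 mm)² = 30480 mm^2
Rod-side annular area A_ann = π/4 × (197² − 107²) = 21490 mm^2
Net thrust = P_cap·A_cap − P_rod·A_ann = 469.4 kN − 78.43 kN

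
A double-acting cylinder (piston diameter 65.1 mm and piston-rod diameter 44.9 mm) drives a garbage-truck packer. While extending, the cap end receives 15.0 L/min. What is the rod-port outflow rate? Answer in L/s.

Cap-side area A_cap = π/4 × (65.1 mm)² = 3329 mm^2
Rod-side annular area A_ann = π/4 × (65.1² − 44.9²) = 1745 mm^2
Piston speed v = Q_in/A_cap; rod-end outflow Q_out = v × A_ann = Q_in × A_ann/A_cap.

Q_out ≈ 0.131 L/s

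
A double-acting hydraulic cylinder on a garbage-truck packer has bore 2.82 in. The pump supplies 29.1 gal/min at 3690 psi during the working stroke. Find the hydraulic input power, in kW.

W ≈ 46.7 kW

Hydraulic power = P × Q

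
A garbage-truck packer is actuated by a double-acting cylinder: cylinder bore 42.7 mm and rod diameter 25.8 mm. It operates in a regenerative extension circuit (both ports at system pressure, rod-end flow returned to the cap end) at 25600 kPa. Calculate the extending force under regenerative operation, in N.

F ≈ 13400 N

With equal pressure on both faces, forces on the annular region cancel; the net push is pressure × rod cross-section.
Rod cross-section A_rod = π/4 × (25.8 mm)² = 522.8 mm^2
F = P × A_rod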